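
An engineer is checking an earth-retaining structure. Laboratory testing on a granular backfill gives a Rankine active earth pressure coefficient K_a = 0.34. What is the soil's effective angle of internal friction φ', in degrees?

29.5°

K_a = tan²(45° − φ/2) ⇒ 45° − φ/2 = arctan(√0.34) = 30.25°.
φ = 2(45° − 30.25°) = 29.51°.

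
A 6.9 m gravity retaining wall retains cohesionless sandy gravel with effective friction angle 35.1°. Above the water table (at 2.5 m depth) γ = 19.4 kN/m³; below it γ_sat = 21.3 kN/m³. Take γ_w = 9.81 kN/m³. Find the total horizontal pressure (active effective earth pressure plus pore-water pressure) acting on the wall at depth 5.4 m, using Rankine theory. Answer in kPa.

K_a = (1 − sin φ)/(1 + sin φ) = 0.2698.
γ' = 21.3 − 9.81 = 11.49 kN/m³.
Effective vertical stress at 5.4 m: σ'_v = 19.4×2.5 + 11.49×2.90 = 81.82 kPa.
σ'_h = K_a σ'_v = 0.2698 × 81.82 = 22.08 kPa; u = γ_w × 2.90 = 28.45 kPa.
Total σ_h = 22.08 + 28.45 = 50.53 kPa.

50.5 kPa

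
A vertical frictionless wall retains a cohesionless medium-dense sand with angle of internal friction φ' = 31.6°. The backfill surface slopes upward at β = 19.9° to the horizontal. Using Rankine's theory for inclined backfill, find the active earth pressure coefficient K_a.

0.381

K_a = cos β · (cos β − √(cos²β − cos²φ)) / (cos β + √(cos²β − cos²φ)).
cos β = 0.9403, cos φ = 0.8517, √(cos²β − cos²φ) = 0.3984.
K_a = 0.9403 × (0.9403 − 0.3984)/(0.9403 + 0.3984) = 0.3806.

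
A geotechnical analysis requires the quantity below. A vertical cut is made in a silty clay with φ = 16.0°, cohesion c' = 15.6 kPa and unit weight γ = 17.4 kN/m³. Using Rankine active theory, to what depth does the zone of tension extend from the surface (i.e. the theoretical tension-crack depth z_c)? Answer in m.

2.38 m

K_a = tan²(45° − 16.0°/2) = 0.5678; √K_a = 0.7536.
The active pressure is zero where K_a γ z = 2c√K_a, so z_c = 2c/(γ√K_a) = 2×15.6/(17.4×0.7536) = 2.380 m.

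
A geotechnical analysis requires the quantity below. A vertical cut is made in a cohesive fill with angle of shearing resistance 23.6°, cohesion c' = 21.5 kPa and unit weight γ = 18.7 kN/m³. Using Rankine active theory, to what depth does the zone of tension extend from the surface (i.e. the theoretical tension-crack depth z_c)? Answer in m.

3.51 m

K_a = tan²(45° − 23.6°/2) = 0.4282; √K_a = 0.6544.
The active pressure is zero where K_a γ z = 2c√K_a, so z_c = 2c/(γ√K_a) = 2×21.5/(18.7×0.6544) = 3.514 m.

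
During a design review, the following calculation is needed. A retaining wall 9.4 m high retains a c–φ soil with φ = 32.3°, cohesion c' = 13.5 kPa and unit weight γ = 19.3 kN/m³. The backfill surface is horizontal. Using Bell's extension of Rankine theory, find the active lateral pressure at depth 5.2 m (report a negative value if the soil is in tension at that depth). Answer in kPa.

15.6 kPa

K_a = (1 − sin φ)/(1 + sin φ) = 0.3035.
σ_a = K_a γ z − 2c√K_a = 0.3035×19.3×5.2 − 2×13.5×0.5509 = 15.58 kPa.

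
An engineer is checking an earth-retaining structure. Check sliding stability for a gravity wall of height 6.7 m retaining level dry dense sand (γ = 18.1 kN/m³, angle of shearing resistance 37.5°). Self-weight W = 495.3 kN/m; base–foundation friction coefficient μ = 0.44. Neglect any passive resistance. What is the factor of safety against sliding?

K_a = tan²(45° − 37.5°/2) = 0.2432.
P_a = ½K_aγH² = 0.5×0.2432×18.1×6.7² = 98.80 kN/m, acting at H/3 = 2.233 m above the base.
FS_sliding = μW / P_a = 0.44×495.3 / 98.80 = 2.206.

2.21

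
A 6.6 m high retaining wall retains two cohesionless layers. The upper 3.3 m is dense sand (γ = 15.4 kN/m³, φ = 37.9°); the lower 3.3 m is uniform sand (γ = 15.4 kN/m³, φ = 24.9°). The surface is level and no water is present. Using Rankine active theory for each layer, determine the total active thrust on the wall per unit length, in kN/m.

K_a1 = tan²(45°−37.9°/2) = 0.2389; K_a2 = tan²(45°−24.9°/2) = 0.4074.
Layer 1: σ at base = K_a1 γ₁ h₁ = 12.14 kPa; P₁ = ½×12.14×3.3 = 20.04.
Layer 2: σ_v at top = γ₁h₁ = 50.82; σ_h top = K_a2×50.82 = 20.71; σ_h base = K_a2×(50.82+15.4×3.3) = 41.41.
P₂ = ½(20.71+41.41)×3.3 = 102.5. Total P_a = 20.04+102.5 = 122.5 kN/m.

123 kN/m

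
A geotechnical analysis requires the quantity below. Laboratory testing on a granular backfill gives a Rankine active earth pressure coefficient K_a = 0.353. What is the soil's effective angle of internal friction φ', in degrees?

28.6°

K_a = tan²(45° − φ/2) ⇒ 45° − φ/2 = arctan(√0.353) = 30.72°.
φ = 2(45° − 30.72°) = 28.57°.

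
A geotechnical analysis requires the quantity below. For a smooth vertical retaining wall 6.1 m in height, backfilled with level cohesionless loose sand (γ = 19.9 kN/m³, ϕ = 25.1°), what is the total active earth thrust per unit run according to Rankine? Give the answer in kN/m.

K_a = tan²(45° − φ/2) = 0.4043.
P_a = ½ K_a γ H² = 0.5 × 0.4043 × 19.9 × 6.1² = 149.7 kN/m.

150 kN/m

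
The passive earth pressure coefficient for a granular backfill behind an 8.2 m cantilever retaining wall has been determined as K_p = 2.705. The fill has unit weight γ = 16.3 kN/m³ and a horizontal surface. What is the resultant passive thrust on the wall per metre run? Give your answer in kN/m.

P = ½ K_p γ H² = 0.5 × 2.705 × 16.3 × 8.2² = 1482 kN/m.

1480 kN/m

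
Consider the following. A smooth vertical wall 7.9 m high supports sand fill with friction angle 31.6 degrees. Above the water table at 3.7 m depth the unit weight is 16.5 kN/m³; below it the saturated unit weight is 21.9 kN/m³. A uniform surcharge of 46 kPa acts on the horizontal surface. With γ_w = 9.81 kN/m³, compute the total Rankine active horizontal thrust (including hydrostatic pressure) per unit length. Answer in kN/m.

K_a = tan²(45° − φ/2) = 0.3123.
γ' = 21.9 − 9.81 = 12.09 kN/m³. h₂ = H − d_w = 4.2 m.
σ'_h: at surface K_a·q = 14.37; at WT K_a(q+γd_w) = 33.44; at base K_a(q+γd_w+γ'h₂) = 49.30 kPa.
P₁ = ½(14.37+33.44)×3.7 = 88.44; P₂ = ½(33.44+49.30)×4.2 = 173.7; P_w = ½γ_w h₂² = 86.52.
Total = 88.44+173.7+86.52 = 348.7 kN/m.

349 kN/m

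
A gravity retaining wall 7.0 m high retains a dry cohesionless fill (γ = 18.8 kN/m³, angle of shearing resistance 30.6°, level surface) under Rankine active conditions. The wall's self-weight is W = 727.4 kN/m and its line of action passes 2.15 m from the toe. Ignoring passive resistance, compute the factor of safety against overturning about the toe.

K_a = tan²(45° − 30.6°/2) = 0.3253.
P_a = ½K_aγH² = 0.5×0.3253×18.8×7.0² = 149.9 kN/m, acting at H/3 = 2.333 m above the base.
Overturning moment M_o = P_a × H/3 = 149.9 × 2.333 = 349.7.
Resisting moment M_r = W × 2.15 = 727.4 × 2.15 = 1564.
FS_overturning = M_r/M_o = 1564/349.7 = 4.473.

4.47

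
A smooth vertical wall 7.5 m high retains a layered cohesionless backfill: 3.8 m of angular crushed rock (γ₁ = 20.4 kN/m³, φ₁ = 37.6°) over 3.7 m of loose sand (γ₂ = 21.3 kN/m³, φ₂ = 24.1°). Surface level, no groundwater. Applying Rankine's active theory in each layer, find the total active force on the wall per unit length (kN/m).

K_a1 = tan²(45°−37.6°/2) = 0.2421; K_a2 = tan²(45°−24.1°/2) = 0.4201.
Layer 1: σ at base = K_a1 γ₁ h₁ = 18.77 kPa; P₁ = ½×18.77×3.8 = 35.66.
Layer 2: σ_v at top = γ₁h₁ = 77.52; σ_h top = K_a2×77.52 = 32.57; σ_h base = K_a2×(77.52+21.3×3.7) = 65.68.
P₂ = ½(32.57+65.68)×3.7 = 181.8. Total P_a = 35.66+181.8 = 217.4 kN/m.

217 kN/m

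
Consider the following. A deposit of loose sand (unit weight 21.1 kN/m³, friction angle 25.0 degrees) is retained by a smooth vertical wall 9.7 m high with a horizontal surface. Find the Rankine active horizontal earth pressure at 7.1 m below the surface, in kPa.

K_a = (1 − sin φ)/(1 + sin φ) = 0.4059.
σ_h = K_a γ z = 0.4059 × 21.1 × 7.1 = 60.80 kPa.

60.8 kPa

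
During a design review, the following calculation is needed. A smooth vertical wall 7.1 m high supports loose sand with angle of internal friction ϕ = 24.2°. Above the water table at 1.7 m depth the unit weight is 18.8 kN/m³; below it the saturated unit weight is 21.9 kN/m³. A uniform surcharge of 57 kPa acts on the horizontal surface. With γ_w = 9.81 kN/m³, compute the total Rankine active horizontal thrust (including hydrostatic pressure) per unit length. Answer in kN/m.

K_a = tan²(45° − φ/2) = 0.4185.
γ' = 21.9 − 9.81 = 12.09 kN/m³. h₂ = H − d_w = 5.4 m.
σ'_h: at surface K_a·q = 23.86; at WT K_a(q+γd_w) = 37.23; at base K_a(q+γd_w+γ'h₂) = 64.55 kPa.
P₁ = ½(23.86+37.23)×1.7 = 51.92; P₂ = ½(37.23+64.55)×5.4 = 274.8; P_w = ½γ_w h₂² = 143.0.
Total = 51.92+274.8+143.0 = 469.8 kN/m.

470 kN/m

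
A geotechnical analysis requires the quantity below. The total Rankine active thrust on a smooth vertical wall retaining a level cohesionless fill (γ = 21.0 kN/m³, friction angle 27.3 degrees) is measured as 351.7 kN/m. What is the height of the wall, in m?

K_a = 0.3711. P_a = ½ K_a γ H² ⇒ H = √(2P_a/(K_a γ)).
H = √(2×351.7/(0.3711×21.0)) = 9.500 m.

9.50 m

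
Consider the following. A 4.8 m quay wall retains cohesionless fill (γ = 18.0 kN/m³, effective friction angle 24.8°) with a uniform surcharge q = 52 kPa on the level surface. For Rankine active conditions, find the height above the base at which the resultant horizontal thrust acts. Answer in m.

2.04 m

K_a = 0.4090.
Triangular part P₁ = ½K_aγH² = 84.81 at H/3 = 1.600 m; rectangular part P₂ = K_a q H = 102.1 at H/2 = 2.400 m.
ȳ = (P₁·1.600 + P₂·2.400)/(P₁+P₂) = 2.037 m.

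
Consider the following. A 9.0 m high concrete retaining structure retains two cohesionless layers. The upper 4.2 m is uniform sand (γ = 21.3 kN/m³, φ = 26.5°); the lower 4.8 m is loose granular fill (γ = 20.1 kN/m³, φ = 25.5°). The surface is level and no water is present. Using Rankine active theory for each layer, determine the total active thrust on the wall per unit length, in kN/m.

335 kN/m

K_a1 = tan²(45°−26.5°/2) = 0.3829; K_a2 = tan²(45°−25.5°/2) = 0.3981.
Layer 1: σ at base = K_a1 γ₁ h₁ = 34.26 kPa; P₁ = ½×34.26×4.2 = 71.94.
Layer 2: σ_v at top = γ₁h₁ = 89.46; σ_h top = K_a2×89.46 = 35.61; σ_h base = K_a2×(89.46+20.1×4.8) = 74.02.
P₂ = ½(35.61+74.02)×4.8 = 263.1. Total P_a = 71.94+263.1 = 335.1 kN/m.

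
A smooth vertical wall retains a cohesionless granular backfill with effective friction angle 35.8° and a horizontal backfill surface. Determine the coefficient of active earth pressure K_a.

K_a = (1 − sin φ)/(1 + sin φ) = (1 − sin 35.8°)/(1 + sin 35.8°) = 0.2619.

0.262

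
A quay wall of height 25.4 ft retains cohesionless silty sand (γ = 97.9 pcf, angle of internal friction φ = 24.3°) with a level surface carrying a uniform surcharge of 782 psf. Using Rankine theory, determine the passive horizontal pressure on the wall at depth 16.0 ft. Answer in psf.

5630 psf

K_p = (1 + sin φ)/(1 − sin φ) = 2.399.
σ_v = γz + q = 97.9 × 16.0 + 782 = 2348 psf.
σ_h = K_p σ_v = 2.399 × 2348 = 5633 psf.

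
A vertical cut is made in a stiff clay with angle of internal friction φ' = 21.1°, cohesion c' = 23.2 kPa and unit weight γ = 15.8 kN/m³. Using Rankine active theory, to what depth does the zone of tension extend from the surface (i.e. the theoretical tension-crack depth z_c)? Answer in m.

4.28 m

K_a = tan²(45° − 21.1°/2) = 0.4706; √K_a = 0.6860.
The active pressure is zero where K_a γ z = 2c√K_a, so z_c = 2c/(γ√K_a) = 2×23.2/(15.8×0.6860) = 4.281 m.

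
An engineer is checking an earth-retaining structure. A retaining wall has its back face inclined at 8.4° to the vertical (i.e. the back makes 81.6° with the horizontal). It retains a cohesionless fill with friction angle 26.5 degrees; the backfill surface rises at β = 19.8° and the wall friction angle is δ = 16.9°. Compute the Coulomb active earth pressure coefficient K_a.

0.604

K_a = sin²(α+φ) / [sin²α · sin(α−δ) · (1 + √{sin(φ+δ)sin(φ−β) / (sin(α−δ)sin(α+β))})²].
With α = 81.6°, φ = 26.5°, δ = 16.9°, β = 19.8°: K_a = 0.6035.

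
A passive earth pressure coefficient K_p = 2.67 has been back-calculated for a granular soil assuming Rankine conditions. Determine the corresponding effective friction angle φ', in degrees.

K_p = (1+sin φ)/(1−sin φ) ⇒ sin φ = (K_p − 1)/(K_p + 1) = 0.4550.
φ = arcsin(0.4550) = 27.07°.

27.1°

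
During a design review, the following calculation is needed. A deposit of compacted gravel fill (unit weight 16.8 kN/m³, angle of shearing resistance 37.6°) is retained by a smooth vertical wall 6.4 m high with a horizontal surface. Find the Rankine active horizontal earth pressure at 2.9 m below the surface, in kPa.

11.8 kPa

K_a = (1 − sin φ)/(1 + sin φ) = 0.2421.
σ_h = K_a γ z = 0.2421 × 16.8 × 2.9 = 11.80 kPa.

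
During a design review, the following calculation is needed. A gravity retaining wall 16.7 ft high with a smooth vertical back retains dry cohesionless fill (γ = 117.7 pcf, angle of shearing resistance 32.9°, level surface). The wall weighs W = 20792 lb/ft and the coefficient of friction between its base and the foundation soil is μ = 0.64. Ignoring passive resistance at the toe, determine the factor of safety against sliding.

2.74

K_a = tan²(45° − 32.9°/2) = 0.2960.
P_a = ½K_aγH² = 0.5×0.2960×117.7×16.7² = 4859 lb/ft, acting at H/3 = 5.567 ft above the base.
FS_sliding = μW / P_a = 0.64×20792 / 4859 = 2.739.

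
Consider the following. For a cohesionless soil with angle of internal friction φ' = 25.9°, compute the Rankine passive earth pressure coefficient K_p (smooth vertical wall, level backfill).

K_p = (1 + sin φ)/(1 − sin φ) = tan²(45° + 25.9°/2) = 2.551.

2.55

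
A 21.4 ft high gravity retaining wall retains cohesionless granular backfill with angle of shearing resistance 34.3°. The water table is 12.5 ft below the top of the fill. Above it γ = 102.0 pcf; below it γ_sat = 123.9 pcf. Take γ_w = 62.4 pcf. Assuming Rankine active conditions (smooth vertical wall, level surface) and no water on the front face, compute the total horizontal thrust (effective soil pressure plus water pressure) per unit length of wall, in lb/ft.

8540 lb/ft

K_a = tan²(45° − φ/2) = 0.2792.
γ' = 123.9 − 62.4 = 61.50 pcf. Depth below WT = 8.9 ft.
σ'_h at WT = K_a γ d_w = 355.9 psf; at base = 355.9 + K_a γ' × 8.9 = 508.7 psf.
P₁ (0–12.5 ft) = ½×355.9×12.5 = 2225. P₂ (12.5–21.4 ft) = ½(355.9+508.7)×8.9 = 3848.
P_w = ½ γ_w h₂² = 0.5×62.4×8.9² = 2471. Total = 2225+3848+2471 = 8544 lb/ft.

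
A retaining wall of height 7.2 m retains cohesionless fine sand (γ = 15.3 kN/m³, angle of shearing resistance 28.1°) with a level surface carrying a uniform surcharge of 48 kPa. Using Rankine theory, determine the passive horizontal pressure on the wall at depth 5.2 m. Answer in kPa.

K_p = (1 + sin φ)/(1 − sin φ) = 2.781.
σ_v = γz + q = 15.3 × 5.2 + 48 = 127.6 kPa.
σ_h = K_p σ_v = 2.781 × 127.6 = 354.7 kPa.

355 kPa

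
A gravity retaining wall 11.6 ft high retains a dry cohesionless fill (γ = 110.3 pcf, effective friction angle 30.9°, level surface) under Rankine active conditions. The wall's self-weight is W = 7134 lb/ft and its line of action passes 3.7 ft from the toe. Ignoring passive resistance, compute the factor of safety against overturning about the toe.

2.86

K_a = tan²(45° − 30.9°/2) = 0.3214.
P_a = ½K_aγH² = 0.5×0.3214×110.3×11.6² = 2385 lb/ft, acting at H/3 = 3.867 ft above the base.
Overturning moment M_o = P_a × H/3 = 2385 × 3.867 = 9223.
Resisting moment M_r = W × 3.7 = 7134 × 3.7 = 26400.
FS_overturning = M_r/M_o = 26400/9223 = 2.862.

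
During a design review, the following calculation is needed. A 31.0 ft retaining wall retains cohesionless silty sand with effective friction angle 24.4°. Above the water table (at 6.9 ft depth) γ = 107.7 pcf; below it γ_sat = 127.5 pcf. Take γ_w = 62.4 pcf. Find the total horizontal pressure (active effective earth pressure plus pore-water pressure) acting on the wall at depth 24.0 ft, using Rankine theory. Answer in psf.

1840 psf

K_a = (1 − sin φ)/(1 + sin φ) = 0.4153.
γ' = 127.5 − 62.4 = 65.10 pcf.
Effective vertical stress at 24.0 ft: σ'_v = 107.7×6.9 + 65.10×17.1 = 1856 psf.
σ'_h = K_a σ'_v = 0.4153 × 1856 = 771.0 psf; u = γ_w × 17.1 = 1067 psf.
Total σ_h = 771.0 + 1067 = 1838 psf.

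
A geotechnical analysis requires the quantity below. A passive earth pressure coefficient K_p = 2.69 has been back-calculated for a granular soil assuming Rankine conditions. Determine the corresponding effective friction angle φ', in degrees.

K_p = (1+sin φ)/(1−sin φ) ⇒ sin φ = (K_p − 1)/(K_p + 1) = 0.4580.
φ = arcsin(0.4580) = 27.26°.

27.3°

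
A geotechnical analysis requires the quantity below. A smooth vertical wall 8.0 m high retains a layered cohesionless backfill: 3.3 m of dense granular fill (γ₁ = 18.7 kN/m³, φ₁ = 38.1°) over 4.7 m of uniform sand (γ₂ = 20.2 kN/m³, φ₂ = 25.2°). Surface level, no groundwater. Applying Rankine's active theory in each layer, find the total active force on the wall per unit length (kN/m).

231 kN/m

K_a1 = tan²(45°−38.1°/2) = 0.2368; K_a2 = tan²(45°−25.2°/2) = 0.4027.
Layer 1: σ at base = K_a1 γ₁ h₁ = 14.61 kPa; P₁ = ½×14.61×3.3 = 24.11.
Layer 2: σ_v at top = γ₁h₁ = 61.71; σ_h top = K_a2×61.71 = 24.85; σ_h base = K_a2×(61.71+20.2×4.7) = 63.09.
P₂ = ½(24.85+63.09)×4.7 = 206.7. Total P_a = 24.11+206.7 = 230.8 kN/m.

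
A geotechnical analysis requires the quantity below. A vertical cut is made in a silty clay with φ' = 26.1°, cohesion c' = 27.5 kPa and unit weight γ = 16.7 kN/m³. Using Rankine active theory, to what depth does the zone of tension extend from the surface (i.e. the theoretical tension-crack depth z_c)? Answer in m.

K_a = tan²(45° − 26.1°/2) = 0.3889; √K_a = 0.6237.
The active pressure is zero where K_a γ z = 2c√K_a, so z_c = 2c/(γ√K_a) = 2×27.5/(16.7×0.6237) = 5.281 m.

5.28 m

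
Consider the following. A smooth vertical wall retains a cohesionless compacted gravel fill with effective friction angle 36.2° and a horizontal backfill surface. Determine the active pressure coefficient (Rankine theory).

K_a = (1 − sin φ)/(1 + sin φ) = (1 − sin 36.2°)/(1 + sin 36.2°) = 0.2574.

0.257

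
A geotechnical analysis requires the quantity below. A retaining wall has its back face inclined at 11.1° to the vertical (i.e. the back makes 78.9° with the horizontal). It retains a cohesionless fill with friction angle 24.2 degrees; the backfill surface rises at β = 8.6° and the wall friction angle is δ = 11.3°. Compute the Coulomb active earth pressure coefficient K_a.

K_a = sin²(α+φ) / [sin²α · sin(α−δ) · (1 + √{sin(φ+δ)sin(φ−β) / (sin(α−δ)sin(α+β))})²].
With α = 78.9°, φ = 24.2°, δ = 11.3°, β = 8.6°: K_a = 0.5351.

0.535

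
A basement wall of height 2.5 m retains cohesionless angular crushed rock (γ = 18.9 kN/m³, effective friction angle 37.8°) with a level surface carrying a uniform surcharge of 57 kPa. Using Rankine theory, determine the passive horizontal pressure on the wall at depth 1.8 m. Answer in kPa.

379 kPa

K_p = (1 + sin φ)/(1 − sin φ) = 4.167.
σ_v = γz + q = 18.9 × 1.8 + 57 = 91.02 kPa.
σ_h = K_p σ_v = 4.167 × 91.02 = 379.3 kPa.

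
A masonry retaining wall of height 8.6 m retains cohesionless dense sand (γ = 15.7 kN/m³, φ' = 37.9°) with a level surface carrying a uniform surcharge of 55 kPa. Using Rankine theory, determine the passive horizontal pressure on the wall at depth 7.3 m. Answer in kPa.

710 kPa

K_p = (1 + sin φ)/(1 − sin φ) = 4.185.
σ_v = γz + q = 15.7 × 7.3 + 55 = 169.6 kPa.
σ_h = K_p σ_v = 4.185 × 169.6 = 709.8 kPa.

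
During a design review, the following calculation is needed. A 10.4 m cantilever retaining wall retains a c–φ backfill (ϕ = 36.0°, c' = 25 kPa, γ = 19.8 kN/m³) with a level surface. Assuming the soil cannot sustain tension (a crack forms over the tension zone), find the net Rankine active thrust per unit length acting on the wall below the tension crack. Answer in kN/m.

76.2 kN/m

K_a = 0.2596; √K_a = 0.5095.
Tension-crack depth z_c = 2c/(γ√K_a) = 2×25/(19.8×0.5095) = 4.956 m.
σ_a at base = K_a γ H − 2c√K_a = 0.2596×19.8×10.4 − 2×25×0.5095 = 27.98 kPa.
P_a = ½ × 27.98 × (H − z_c) = 0.5×27.98×5.444 = 76.17 kN/m.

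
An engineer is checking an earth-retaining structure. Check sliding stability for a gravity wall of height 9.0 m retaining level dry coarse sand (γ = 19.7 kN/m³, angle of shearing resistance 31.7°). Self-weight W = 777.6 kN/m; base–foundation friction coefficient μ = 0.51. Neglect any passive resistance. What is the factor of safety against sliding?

1.60

K_a = tan²(45° − 31.7°/2) = 0.3111.
P_a = ½K_aγH² = 0.5×0.3111×19.7×9.0² = 248.2 kN/m, acting at H/3 = 3.000 m above the base.
FS_sliding = μW / P_a = 0.51×777.6 / 248.2 = 1.598.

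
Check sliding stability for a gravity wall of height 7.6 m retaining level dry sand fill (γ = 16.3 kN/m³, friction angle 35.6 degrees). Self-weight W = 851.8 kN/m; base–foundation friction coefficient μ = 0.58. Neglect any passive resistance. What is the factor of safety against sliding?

3.97

K_a = tan²(45° − 35.6°/2) = 0.2641.
P_a = ½K_aγH² = 0.5×0.2641×16.3×7.6² = 124.3 kN/m, acting at H/3 = 2.533 m above the base.
FS_sliding = μW / P_a = 0.58×851.8 / 124.3 = 3.973.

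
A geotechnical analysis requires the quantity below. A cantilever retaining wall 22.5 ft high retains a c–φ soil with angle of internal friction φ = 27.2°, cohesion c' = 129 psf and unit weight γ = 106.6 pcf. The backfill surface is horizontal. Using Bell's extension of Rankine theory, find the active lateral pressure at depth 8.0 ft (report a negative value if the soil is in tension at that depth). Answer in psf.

160 psf

K_a = (1 − sin φ)/(1 + sin φ) = 0.3726.
σ_a = K_a γ z − 2c√K_a = 0.3726×106.6×8.0 − 2×129×0.6104 = 160.3 psf.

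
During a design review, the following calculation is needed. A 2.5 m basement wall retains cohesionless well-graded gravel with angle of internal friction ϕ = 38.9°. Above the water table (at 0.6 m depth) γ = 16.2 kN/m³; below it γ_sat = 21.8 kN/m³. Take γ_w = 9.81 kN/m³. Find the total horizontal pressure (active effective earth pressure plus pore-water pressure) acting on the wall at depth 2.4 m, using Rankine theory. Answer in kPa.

K_a = (1 − sin φ)/(1 + sin φ) = 0.2285.
γ' = 21.8 − 9.81 = 11.99 kN/m³.
Effective vertical stress at 2.4 m: σ'_v = 16.2×0.6 + 11.99×1.80 = 31.30 kPa.
σ'_h = K_a σ'_v = 0.2285 × 31.30 = 7.153 kPa; u = γ_w × 1.80 = 17.66 kPa.
Total σ_h = 7.153 + 17.66 = 24.81 kPa.

24.8 kPa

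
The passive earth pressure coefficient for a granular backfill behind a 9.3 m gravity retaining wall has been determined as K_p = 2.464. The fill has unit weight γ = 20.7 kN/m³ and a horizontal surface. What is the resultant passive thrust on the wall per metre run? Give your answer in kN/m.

P = ½ K_p γ H² = 0.5 × 2.464 × 20.7 × 9.3² = 2206 kN/m.

2210 kN/m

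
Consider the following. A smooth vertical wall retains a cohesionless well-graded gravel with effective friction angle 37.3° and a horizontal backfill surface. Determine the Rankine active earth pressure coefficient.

K_a = tan²(45° − φ/2) = tan²(26.35°) = 0.2453.

0.245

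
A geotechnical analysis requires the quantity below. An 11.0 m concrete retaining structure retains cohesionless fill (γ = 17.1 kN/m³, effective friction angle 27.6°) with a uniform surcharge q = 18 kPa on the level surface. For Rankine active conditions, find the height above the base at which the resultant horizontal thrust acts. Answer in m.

K_a = 0.3668.
Triangular part P₁ = ½K_aγH² = 379.4 at H/3 = 3.667 m; rectangular part P₂ = K_a q H = 72.62 at H/2 = 5.500 m.
ȳ = (P₁·3.667 + P₂·5.500)/(P₁+P₂) = 3.961 m.

3.96 m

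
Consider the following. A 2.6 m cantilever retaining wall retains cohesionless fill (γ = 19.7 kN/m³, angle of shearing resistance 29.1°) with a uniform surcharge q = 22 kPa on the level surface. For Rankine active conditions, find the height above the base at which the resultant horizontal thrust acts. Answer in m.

1.07 m

K_a = 0.3456.
Triangular part P₁ = ½K_aγH² = 23.01 at H/3 = 0.8667 m; rectangular part P₂ = K_a q H = 19.77 at H/2 = 1.300 m.
ȳ = (P₁·0.8667 + P₂·1.300)/(P₁+P₂) = 1.067 m.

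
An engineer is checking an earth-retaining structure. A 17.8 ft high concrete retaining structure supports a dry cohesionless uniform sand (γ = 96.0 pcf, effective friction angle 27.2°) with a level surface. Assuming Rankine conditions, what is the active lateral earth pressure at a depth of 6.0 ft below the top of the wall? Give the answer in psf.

215 psf

K_a = (1 − sin φ)/(1 + sin φ) = 0.3726.
σ_h = K_a γ z = 0.3726 × 96.0 × 6.0 = 214.6 psf.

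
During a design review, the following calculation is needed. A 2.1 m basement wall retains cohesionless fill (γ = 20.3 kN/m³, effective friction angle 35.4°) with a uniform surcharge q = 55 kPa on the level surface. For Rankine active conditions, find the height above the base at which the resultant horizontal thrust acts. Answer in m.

K_a = 0.2664.
Triangular part P₁ = ½K_aγH² = 11.92 at H/3 = 0.7000 m; rectangular part P₂ = K_a q H = 30.77 at H/2 = 1.050 m.
ȳ = (P₁·0.7000 + P₂·1.050)/(P₁+P₂) = 0.9522 m.

0.952 m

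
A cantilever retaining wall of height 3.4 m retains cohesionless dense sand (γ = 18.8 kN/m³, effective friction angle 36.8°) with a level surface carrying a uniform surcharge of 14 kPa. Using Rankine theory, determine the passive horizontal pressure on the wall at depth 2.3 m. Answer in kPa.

K_p = (1 + sin φ)/(1 − sin φ) = 3.988.
σ_v = γz + q = 18.8 × 2.3 + 14 = 57.24 kPa.
σ_h = K_p σ_v = 3.988 × 57.24 = 228.3 kPa.

228 kPa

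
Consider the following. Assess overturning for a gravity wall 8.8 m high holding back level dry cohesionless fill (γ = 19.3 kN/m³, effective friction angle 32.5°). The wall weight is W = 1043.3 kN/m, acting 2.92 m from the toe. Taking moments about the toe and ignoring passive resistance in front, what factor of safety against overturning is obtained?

4.62

K_a = tan²(45° − 32.5°/2) = 0.3010.
P_a = ½K_aγH² = 0.5×0.3010×19.3×8.8² = 224.9 kN/m, acting at H/3 = 2.933 m above the base.
Overturning moment M_o = P_a × H/3 = 224.9 × 2.933 = 659.8.
Resisting moment M_r = W × 2.92 = 1043.3 × 2.92 = 3046.
FS_overturning = M_r/M_o = 3046/659.8 = 4.617.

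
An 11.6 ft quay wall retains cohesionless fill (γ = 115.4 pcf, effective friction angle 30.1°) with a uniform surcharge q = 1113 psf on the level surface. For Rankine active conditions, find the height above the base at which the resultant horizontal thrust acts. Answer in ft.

K_a = 0.3320.
Triangular part P₁ = ½K_aγH² = 2578 at H/3 = 3.867 ft; rectangular part P₂ = K_a q H = 4286 at H/2 = 5.800 ft.
ȳ = (P₁·3.867 + P₂·5.800)/(P₁+P₂) = 5.074 ft.

5.07 ft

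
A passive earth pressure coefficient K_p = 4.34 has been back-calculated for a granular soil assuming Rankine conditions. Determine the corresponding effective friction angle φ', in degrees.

38.7°

K_p = (1+sin φ)/(1−sin φ) ⇒ sin φ = (K_p − 1)/(K_p + 1) = 0.6255.
φ = arcsin(0.6255) = 38.72°.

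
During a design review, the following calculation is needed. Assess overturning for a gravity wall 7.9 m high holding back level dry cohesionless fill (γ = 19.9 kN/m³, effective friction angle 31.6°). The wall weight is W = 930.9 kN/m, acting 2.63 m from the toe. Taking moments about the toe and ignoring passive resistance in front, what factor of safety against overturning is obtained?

K_a = tan²(45° − 31.6°/2) = 0.3123.
P_a = ½K_aγH² = 0.5×0.3123×19.9×7.9² = 194.0 kN/m, acting at H/3 = 2.633 m above the base.
Overturning moment M_o = P_a × H/3 = 194.0 × 2.633 = 510.8.
Resisting moment M_r = W × 2.63 = 930.9 × 2.63 = 2448.
FS_overturning = M_r/M_o = 2448/510.8 = 4.793.

4.79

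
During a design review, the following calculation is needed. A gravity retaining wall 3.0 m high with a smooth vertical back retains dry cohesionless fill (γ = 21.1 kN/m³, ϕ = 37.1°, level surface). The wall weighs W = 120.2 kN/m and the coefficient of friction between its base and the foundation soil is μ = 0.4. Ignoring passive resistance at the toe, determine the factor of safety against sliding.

2.05

K_a = tan²(45° − 37.1°/2) = 0.2475.
P_a = ½K_aγH² = 0.5×0.2475×21.1×3.0² = 23.50 kN/m, acting at H/3 = 1.000 m above the base.
FS_sliding = μW / P_a = 0.4×120.2 / 23.50 = 2.046.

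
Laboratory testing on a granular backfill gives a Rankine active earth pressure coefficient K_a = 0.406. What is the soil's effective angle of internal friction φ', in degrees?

25.0°

K_a = tan²(45° − φ/2) ⇒ 45° − φ/2 = arctan(√0.406) = 32.50°.
φ = 2(45° − 32.50°) = 24.99°.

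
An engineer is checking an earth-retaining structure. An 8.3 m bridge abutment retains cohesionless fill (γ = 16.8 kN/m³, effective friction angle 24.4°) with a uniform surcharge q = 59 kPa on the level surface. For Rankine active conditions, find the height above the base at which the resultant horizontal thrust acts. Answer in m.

K_a = 0.4153.
Triangular part P₁ = ½K_aγH² = 240.3 at H/3 = 2.767 m; rectangular part P₂ = K_a q H = 203.4 at H/2 = 4.150 m.
ȳ = (P₁·2.767 + P₂·4.150)/(P₁+P₂) = 3.401 m.

3.40 m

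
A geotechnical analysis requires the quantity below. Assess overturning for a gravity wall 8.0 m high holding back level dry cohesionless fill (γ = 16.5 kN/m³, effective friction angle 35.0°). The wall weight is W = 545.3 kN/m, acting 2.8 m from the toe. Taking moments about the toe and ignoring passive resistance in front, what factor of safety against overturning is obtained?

K_a = tan²(45° − 35.0°/2) = 0.2710.
P_a = ½K_aγH² = 0.5×0.2710×16.5×8.0² = 143.1 kN/m, acting at H/3 = 2.667 m above the base.
Overturning moment M_o = P_a × H/3 = 143.1 × 2.667 = 381.6.
Resisting moment M_r = W × 2.8 = 545.3 × 2.8 = 1527.
FS_overturning = M_r/M_o = 1527/381.6 = 4.002.

4.00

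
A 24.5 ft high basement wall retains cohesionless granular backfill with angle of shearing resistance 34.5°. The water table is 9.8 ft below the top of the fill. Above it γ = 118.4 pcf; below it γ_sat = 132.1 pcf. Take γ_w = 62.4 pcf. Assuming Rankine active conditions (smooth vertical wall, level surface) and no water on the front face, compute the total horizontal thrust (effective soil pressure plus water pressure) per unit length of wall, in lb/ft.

15100 lb/ft

K_a = tan²(45° − φ/2) = 0.2768.
γ' = 132.1 − 62.4 = 69.70 pcf. Depth below WT = 14.7 ft.
σ'_h at WT = K_a γ d_w = 321.2 psf; at base = 321.2 + K_a γ' × 14.7 = 604.8 psf.
P₁ (0–9.8 ft) = ½×321.2×9.8 = 1574. P₂ (9.8–24.5 ft) = ½(321.2+604.8)×14.7 = 6806.
P_w = ½ γ_w h₂² = 0.5×62.4×14.7² = 6742. Total = 1574+6806+6742 = 15120 lb/ft.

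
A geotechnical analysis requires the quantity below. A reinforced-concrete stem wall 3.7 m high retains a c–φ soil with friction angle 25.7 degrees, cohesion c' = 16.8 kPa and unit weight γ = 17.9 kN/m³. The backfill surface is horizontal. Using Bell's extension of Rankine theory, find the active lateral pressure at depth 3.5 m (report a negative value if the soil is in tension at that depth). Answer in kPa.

K_a = (1 − sin φ)/(1 + sin φ) = 0.3950.
σ_a = K_a γ z − 2c√K_a = 0.3950×17.9×3.5 − 2×16.8×0.6285 = 3.631 kPa.

3.63 kPa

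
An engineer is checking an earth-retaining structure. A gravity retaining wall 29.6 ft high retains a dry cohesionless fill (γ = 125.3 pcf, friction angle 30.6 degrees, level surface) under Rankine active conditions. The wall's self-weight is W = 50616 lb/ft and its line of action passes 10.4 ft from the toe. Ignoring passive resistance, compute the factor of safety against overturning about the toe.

K_a = tan²(45° − 30.6°/2) = 0.3253.
P_a = ½K_aγH² = 0.5×0.3253×125.3×29.6² = 17860 lb/ft, acting at H/3 = 9.867 ft above the base.
Overturning moment M_o = P_a × H/3 = 17860 × 9.867 = 176200.
Resisting moment M_r = W × 10.4 = 50616 × 10.4 = 526400.
FS_overturning = M_r/M_o = 526400/176200 = 2.987.

2.99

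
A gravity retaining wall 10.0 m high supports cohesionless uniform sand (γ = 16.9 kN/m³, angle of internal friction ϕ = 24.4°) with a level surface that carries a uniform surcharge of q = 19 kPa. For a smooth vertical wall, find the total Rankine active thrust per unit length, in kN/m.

K_a = tan²(45° − φ/2) = 0.4153.
Soil triangle: ½ K_a γ H² = 0.5×0.4153×16.9×10.0² = 350.9 kN/m.
Surcharge rectangle: K_a q H = 0.4153×19×10.0 = 78.91 kN/m.
Total = 350.9 + 78.91 = 429.9 kN/m.

430 kN/m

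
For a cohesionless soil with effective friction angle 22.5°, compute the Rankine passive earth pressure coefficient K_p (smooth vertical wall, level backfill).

2.24

K_p = (1 + sin φ)/(1 − sin φ) = tan²(45° + 22.5°/2) = 2.240.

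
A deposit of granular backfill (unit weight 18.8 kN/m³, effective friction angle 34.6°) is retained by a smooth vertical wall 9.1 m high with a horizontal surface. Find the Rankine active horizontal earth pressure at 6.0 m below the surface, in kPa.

31.1 kPa

K_a = (1 − sin φ)/(1 + sin φ) = 0.2756.
σ_h = K_a γ z = 0.2756 × 18.8 × 6.0 = 31.09 kPa.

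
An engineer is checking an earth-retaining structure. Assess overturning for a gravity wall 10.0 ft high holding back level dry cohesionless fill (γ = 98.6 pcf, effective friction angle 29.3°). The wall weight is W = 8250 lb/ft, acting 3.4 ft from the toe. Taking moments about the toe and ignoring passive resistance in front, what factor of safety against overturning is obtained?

4.98

K_a = tan²(45° − 29.3°/2) = 0.3428.
P_a = ½K_aγH² = 0.5×0.3428×98.6×10.0² = 1690 lb/ft, acting at H/3 = 3.333 ft above the base.
Overturning moment M_o = P_a × H/3 = 1690 × 3.333 = 5634.
Resisting moment M_r = W × 3.4 = 8250 × 3.4 = 28050.
FS_overturning = M_r/M_o = 28050/5634 = 4.979.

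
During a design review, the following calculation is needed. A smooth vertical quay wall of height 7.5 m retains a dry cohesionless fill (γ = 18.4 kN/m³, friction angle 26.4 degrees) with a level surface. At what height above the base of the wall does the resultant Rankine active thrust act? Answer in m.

K_a = 0.3844.
The pressure distribution is triangular, so the resultant acts at H/3 above the base = 7.5/3 = 2.500 m.

2.50 m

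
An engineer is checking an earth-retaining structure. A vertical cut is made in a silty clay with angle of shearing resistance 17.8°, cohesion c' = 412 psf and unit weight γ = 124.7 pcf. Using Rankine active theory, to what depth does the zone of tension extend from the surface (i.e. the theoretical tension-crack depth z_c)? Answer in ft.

9.06 ft

K_a = tan²(45° − 17.8°/2) = 0.5318; √K_a = 0.7292.
The active pressure is zero where K_a γ z = 2c√K_a, so z_c = 2c/(γ√K_a) = 2×412/(124.7×0.7292) = 9.062 ft.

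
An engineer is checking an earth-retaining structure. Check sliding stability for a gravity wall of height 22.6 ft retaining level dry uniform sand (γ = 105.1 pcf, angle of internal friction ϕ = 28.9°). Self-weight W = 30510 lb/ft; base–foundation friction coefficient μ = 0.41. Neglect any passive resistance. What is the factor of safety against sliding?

1.34

K_a = tan²(45° − 28.9°/2) = 0.3484.
P_a = ½K_aγH² = 0.5×0.3484×105.1×22.6² = 9350 lb/ft, acting at H/3 = 7.533 ft above the base.
FS_sliding = μW / P_a = 0.41×30510 / 9350 = 1.338.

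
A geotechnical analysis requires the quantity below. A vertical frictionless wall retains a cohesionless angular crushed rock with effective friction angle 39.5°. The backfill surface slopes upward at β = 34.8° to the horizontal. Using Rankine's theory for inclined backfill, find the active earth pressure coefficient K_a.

K_a = cos β · (cos β − √(cos²β − cos²φ)) / (cos β + √(cos²β − cos²φ)).
cos β = 0.8211, cos φ = 0.7716, √(cos²β − cos²φ) = 0.2809.
K_a = 0.8211 × (0.8211 − 0.2809)/(0.8211 + 0.2809) = 0.4026.

0.403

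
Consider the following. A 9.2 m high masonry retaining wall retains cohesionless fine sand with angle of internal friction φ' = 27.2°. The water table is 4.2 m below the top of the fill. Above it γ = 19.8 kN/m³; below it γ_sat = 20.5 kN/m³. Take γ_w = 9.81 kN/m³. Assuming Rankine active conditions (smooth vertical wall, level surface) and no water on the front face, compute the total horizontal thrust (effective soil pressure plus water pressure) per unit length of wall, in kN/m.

392 kN/m

K_a = tan²(45° − φ/2) = 0.3726.
γ' = 20.5 − 9.81 = 10.69 kN/m³. Depth below WT = 5.0 m.
σ'_h at WT = K_a γ d_w = 30.98 kPa; at base = 30.98 + K_a γ' × 5.0 = 50.90 kPa.
P₁ (0–4.2 m) = ½×30.98×4.2 = 65.07. P₂ (4.2–9.2 m) = ½(30.98+50.90)×5.0 = 204.7.
P_w = ½ γ_w h₂² = 0.5×9.81×5.0² = 122.6. Total = 65.07+204.7+122.6 = 392.4 kN/m.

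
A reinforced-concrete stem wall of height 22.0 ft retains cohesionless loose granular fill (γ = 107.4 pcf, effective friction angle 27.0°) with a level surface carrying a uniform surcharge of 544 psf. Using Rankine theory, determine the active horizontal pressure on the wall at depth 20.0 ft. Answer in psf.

1010 psf

K_a = (1 − sin φ)/(1 + sin φ) = 0.3755.
σ_v = γz + q = 107.4 × 20.0 + 544 = 2692 psf.
σ_h = K_a σ_v = 0.3755 × 2692 = 1011 psf.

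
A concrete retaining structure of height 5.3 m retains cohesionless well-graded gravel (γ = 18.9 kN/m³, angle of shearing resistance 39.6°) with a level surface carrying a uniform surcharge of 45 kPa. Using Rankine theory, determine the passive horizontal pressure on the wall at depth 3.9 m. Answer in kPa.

K_p = (1 + sin φ)/(1 − sin φ) = 4.516.
σ_v = γz + q = 18.9 × 3.9 + 45 = 118.7 kPa.
σ_h = K_p σ_v = 4.516 × 118.7 = 536.1 kPa.

536 kPa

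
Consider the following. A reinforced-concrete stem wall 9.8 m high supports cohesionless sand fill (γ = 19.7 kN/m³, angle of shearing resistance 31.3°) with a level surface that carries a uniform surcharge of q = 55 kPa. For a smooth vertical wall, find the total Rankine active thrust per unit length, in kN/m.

K_a = tan²(45° − φ/2) = 0.3162.
Soil triangle: ½ K_a γ H² = 0.5×0.3162×19.7×9.8² = 299.1 kN/m.
Surcharge rectangle: K_a q H = 0.3162×55×9.8 = 170.4 kN/m.
Total = 299.1 + 170.4 = 469.6 kN/m.

470 kN/m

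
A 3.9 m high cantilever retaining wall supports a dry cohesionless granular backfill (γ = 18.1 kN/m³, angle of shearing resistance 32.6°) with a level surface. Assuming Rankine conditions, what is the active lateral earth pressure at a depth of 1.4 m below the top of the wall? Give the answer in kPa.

K_a = (1 − sin φ)/(1 + sin φ) = 0.2997.
σ_h = K_a γ z = 0.2997 × 18.1 × 1.4 = 7.595 kPa.

7.60 kPa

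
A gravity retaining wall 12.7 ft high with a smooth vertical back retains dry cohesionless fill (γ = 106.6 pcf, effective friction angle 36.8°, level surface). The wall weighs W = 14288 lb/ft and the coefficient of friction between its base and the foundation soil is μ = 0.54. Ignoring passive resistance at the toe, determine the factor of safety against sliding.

K_a = tan²(45° − 36.8°/2) = 0.2508.
P_a = ½K_aγH² = 0.5×0.2508×106.6×12.7² = 2156 lb/ft, acting at H/3 = 4.233 ft above the base.
FS_sliding = μW / P_a = 0.54×14288 / 2156 = 3.579.

3.58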